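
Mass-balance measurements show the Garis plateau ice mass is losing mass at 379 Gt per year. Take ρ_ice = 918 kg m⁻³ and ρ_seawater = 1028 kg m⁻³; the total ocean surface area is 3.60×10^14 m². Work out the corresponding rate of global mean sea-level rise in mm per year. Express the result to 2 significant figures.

ρ_w = 1028 kg m⁻³. Annual water volume added = 379 Gt / ρ_w = 3.790×10^14 kg / 1028 kg m⁻³ = 3.687×10^11 m³.
Δh per year = 3.687×10^11 / 3.60×10^14 = 1.02×10^-3 m = 1.0 mm.

≈ 1.0 mm/yr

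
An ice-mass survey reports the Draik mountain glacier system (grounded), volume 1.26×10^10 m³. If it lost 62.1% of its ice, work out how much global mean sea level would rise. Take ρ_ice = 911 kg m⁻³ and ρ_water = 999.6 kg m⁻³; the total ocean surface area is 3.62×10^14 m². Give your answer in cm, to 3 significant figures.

≈ 1.97×10^-3 cm

Draik: 0.621 × 1.26×10^10 m³ × (911/999.6) = 7.131×10^9 m³ of water.
Spread over 3.62×10^14 m² of ocean, Δh = 7.131×10^9 / 3.62×10^14 = 1.97×10^-5 m = 1.97×10^-3 cm.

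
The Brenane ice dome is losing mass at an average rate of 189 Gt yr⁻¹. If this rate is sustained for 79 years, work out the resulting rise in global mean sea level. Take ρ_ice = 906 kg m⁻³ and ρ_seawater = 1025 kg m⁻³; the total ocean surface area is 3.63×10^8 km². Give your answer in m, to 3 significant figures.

Total mass lost = 189 Gt/yr × 79 yr = 1.493×10^4 Gt = 1.493×10^16 kg.
ρ_w = 1025 kg m⁻³, so water volume = 1.493×10^16 / 1025 = 1.457×10^13 m³.
Δh = 1.457×10^13 / 3.63×10^14 = 0.0401 m.

≈ 0.0401 m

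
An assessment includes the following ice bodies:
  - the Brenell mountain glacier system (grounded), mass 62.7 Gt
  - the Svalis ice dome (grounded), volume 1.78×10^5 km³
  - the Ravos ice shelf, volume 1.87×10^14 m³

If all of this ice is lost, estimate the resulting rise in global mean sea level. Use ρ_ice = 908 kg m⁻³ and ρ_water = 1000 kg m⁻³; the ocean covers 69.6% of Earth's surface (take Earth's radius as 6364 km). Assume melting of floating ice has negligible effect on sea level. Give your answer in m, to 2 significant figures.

≈ 0.46 m

Brenell: 62.7 Gt = 6.270×10^13 kg; dividing by ρ_w = 1000 kg m⁻³ gives 6.270×10^10 m³ of water.
Svalis: 1.78×10^5 km³ × (908/1000) = 1.616×10^5 km³ of water.
The Ravos ice shelf is floating and already displaces its own weight of water, so its melt adds essentially nothing to sea level.
Total added water ≈ 1.617×10^14 m³ over 3.54×10^14 m² → Δh = 0.456 m.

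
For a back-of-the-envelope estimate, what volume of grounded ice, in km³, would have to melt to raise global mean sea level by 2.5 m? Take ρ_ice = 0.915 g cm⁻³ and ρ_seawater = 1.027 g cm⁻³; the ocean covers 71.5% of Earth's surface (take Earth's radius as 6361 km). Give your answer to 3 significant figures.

Required water volume = Δh × A = 2.5 m × 3.64×10^14 m² = 9.089×10^14 m³ = 9.089×10^5 km³.
Ice volume = water volume × ρ_w/ρ_ice = 9.089×10^5 × 1027/915 = 1.02×10^6 km³.

≈ 1.02×10^6 km³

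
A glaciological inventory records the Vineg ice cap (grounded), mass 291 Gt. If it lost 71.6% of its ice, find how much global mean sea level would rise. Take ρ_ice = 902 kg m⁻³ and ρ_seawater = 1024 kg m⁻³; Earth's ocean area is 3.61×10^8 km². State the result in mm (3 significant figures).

Vineg: 0.716 × 291 Gt = 2.084×10^14 kg; dividing by ρ_w = 1024 kg m⁻³ gives 2.035×10^11 m³ of water.
Spread over 3.61×10^14 m² of ocean, Δh = 2.035×10^11 / 3.61×10^14 = 5.64×10^-4 m = 0.564 mm.

≈ 0.564 mm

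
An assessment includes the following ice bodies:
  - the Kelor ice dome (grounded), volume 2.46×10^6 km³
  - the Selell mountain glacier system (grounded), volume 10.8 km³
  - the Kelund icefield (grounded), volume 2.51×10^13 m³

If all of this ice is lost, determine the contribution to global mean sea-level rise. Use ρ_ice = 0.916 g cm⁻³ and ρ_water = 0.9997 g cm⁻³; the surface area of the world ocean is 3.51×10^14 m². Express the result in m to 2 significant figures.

Kelor: 2.46×10^6 km³ × (916/999.7) = 2.254×10^6 km³ of water.
Selell: 10.8 km³ × (916/999.7) = 9.896 km³ of water.
Kelund: 2.51×10^13 m³ × (916/999.7) = 2.300×10^13 m³ of water.
Total added water ≈ 2.277×10^15 m³ over 3.51×10^14 m² → Δh = 6.49 m.

≈ 6.5 m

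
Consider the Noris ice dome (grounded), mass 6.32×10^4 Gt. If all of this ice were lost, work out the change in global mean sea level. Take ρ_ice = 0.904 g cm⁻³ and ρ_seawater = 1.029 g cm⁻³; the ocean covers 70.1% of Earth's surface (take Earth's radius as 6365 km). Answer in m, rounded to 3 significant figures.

Noris: 6.32×10^4 Gt = 6.320×10^16 kg; dividing by ρ_w = 1.029 g cm⁻³ = 1029 kg m⁻³ gives 6.142×10^13 m³ of water.
Spread over 3.57×10^14 m² of ocean, Δh = 6.142×10^13 / 3.57×10^14 = 0.172 m.

≈ 0.172 m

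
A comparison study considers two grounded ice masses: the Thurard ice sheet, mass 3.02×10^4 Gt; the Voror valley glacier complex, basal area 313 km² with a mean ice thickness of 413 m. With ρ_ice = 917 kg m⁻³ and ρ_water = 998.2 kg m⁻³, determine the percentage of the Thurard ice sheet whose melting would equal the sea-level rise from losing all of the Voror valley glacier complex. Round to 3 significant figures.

≈ 0.393 %

Equal sea-level rise means equal mass of meltwater, i.e. equal mass of ice lost.
Ice mass of Voror: 1.185×10^14 kg; ice mass of Thurard: 3.020×10^16 kg.
Fraction required = 1.185×10^14 / 3.020×10^16 = 3.93×10^-3 → 0.393 %.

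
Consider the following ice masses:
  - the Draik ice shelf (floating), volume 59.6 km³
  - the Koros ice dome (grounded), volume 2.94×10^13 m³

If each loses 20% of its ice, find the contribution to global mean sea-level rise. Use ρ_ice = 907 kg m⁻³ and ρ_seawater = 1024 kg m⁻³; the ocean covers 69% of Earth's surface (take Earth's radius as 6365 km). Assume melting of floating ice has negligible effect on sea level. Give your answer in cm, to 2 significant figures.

The Draik ice shelf is floating and already displaces its own weight of water, so its melt adds essentially nothing to sea level.
Koros: 0.2 × 2.94×10^13 m³ × (907/1024) = 5.208×10^12 m³ of water.
Total added water ≈ 5.208×10^12 m³ over 3.51×10^14 m² → Δh = 0.0148 m = 1.5 cm.

≈ 1.5 cm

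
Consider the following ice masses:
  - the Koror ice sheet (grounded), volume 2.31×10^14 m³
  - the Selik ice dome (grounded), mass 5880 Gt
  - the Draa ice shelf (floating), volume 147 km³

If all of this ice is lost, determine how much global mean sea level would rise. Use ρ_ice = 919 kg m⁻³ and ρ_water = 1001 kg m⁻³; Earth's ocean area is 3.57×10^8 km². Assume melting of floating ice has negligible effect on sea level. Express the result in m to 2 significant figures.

Koror: 2.31×10^14 m³ × (919/1001) = 2.121×10^14 m³ of water.
Selik: 5880 Gt = 5.880×10^15 kg; dividing by ρ_w = 1001 kg m⁻³ gives 5.874×10^12 m³ of water.
The Draa ice shelf is floating and already displaces its own weight of water, so its melt adds essentially nothing to sea level.
Total added water ≈ 2.180×10^14 m³ over 3.57×10^14 m² → Δh = 0.611 m.

≈ 0.61 m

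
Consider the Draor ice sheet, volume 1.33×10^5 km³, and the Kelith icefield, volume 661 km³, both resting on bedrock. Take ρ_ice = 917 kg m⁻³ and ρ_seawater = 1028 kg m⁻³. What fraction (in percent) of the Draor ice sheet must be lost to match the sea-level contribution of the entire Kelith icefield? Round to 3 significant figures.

Equal sea-level rise means equal mass of meltwater, i.e. equal mass of ice lost.
Ice mass of Kelith: 6.061×10^14 kg; ice mass of Draor: 1.220×10^17 kg.
Fraction required = 6.061×10^14 / 1.220×10^17 = 4.97×10^-3 → 0.497 %.

≈ 0.497 %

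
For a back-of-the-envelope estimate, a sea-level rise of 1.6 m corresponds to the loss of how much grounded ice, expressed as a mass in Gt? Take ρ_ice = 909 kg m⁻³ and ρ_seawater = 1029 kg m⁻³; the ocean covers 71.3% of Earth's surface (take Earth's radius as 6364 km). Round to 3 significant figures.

≈ 5.97×10^5 Gt

Required water volume = Δh × A = 1.6 m × 3.63×10^14 m² = 5.806×10^14 m³.
ρ_w = 1029 kg m⁻³, so the mass of water = 5.806×10^14 m³ × 1029 kg m⁻³ = 5.974×10^17 kg = 5.97×10^5 Gt (and the same mass of ice, by conservation).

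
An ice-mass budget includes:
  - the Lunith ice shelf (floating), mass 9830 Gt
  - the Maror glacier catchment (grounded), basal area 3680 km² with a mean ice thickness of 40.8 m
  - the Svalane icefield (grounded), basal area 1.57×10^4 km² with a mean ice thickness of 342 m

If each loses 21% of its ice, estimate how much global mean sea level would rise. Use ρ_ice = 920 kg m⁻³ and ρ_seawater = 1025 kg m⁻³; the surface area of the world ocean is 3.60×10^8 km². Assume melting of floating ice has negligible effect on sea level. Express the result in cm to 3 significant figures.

≈ 0.289 cm

The Lunith ice shelf is floating and already displaces its own weight of water, so its melt adds essentially nothing to sea level.
Maror: ice volume = 3680 km² × 40.8 m = 150.1 km³; 0.21 × 150.1 × (920/1025) = 28.30 km³ of water.
Svalane: ice volume = 1.57×10^4 km² × 342 m = 5369 km³; 0.21 × 5369 × (920/1025) = 1012 km³ of water.
Total added water ≈ 1.040×10^12 m³ over 3.60×10^14 m² → Δh = 2.89×10^-3 m = 0.289 cm.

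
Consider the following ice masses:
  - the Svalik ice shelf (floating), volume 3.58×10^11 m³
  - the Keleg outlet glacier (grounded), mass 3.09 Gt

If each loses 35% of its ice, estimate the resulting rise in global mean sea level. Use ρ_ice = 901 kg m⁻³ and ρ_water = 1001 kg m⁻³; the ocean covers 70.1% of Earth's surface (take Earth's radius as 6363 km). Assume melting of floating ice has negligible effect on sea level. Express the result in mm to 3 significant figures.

The Svalik ice shelf is floating and already displaces its own weight of water, so its melt adds essentially nothing to sea level.
Keleg: 0.35 × 3.09 Gt = 1.081×10^12 kg; dividing by ρ_w = 1001 kg m⁻³ gives 1.080×10^9 m³ of water.
Total added water ≈ 1.080×10^9 m³ over 3.57×10^14 m² → Δh = 3.03×10^-6 m = 3.03×10^-3 mm.

≈ 3.03×10^-3 mm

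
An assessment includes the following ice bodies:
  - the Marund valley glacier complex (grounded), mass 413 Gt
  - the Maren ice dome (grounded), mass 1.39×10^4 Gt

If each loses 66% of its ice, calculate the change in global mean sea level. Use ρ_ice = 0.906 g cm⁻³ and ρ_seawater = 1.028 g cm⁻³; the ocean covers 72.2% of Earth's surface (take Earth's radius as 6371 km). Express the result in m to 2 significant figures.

≈ 0.025 m

Marund: 0.66 × 413 Gt = 2.726×10^14 kg; dividing by ρ_w = 1.028 g cm⁻³ = 1028 kg m⁻³ gives 2.652×10^11 m³ of water.
Maren: 0.66 × 1.39×10^4 Gt = 9.174×10^15 kg; dividing by ρ_w = 1028 kg m⁻³ gives 8.924×10^12 m³ of water.
Total added water ≈ 9.189×10^12 m³ over 3.68×10^14 m² → Δh = 0.0250 m.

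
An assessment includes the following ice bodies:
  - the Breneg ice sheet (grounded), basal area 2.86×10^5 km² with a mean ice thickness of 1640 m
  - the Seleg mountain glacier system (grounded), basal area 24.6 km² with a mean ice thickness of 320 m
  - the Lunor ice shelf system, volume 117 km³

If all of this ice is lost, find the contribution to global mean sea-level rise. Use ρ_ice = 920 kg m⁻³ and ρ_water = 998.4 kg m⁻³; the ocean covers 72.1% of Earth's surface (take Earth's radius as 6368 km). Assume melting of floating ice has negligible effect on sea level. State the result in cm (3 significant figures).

≈ 118 cm

Breneg: ice volume = 2.86×10^5 km² × 1640 m = 4.690×10^5 km³; 4.690×10^5 × (920/998.4) = 4.322×10^5 km³ of water.
Seleg: ice volume = 24.6 km² × 320 m = 7.872 km³; 7.872 × (920/998.4) = 7.254 km³ of water.
The Lunor ice shelf system is floating and already displaces its own weight of water, so its melt adds essentially nothing to sea level.
Total added water ≈ 4.322×10^14 m³ over 3.67×10^14 m² → Δh = 1.18 m = 118 cm.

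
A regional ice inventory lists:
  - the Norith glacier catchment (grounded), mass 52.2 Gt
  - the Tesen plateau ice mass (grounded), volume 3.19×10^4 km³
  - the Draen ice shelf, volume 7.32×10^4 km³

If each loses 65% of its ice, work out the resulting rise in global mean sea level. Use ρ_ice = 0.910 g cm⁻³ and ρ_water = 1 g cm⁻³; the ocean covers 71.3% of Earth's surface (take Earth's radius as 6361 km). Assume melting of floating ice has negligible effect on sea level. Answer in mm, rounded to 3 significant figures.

Norith: 0.65 × 52.2 Gt = 3.393×10^13 kg; dividing by ρ_w = 1 g cm⁻³ = 1000 kg m⁻³ gives 3.393×10^10 m³ of water.
Tesen: 0.65 × 3.19×10^4 km³ × (910/1000) = 1.887×10^4 km³ of water.
The Draen ice shelf is floating and already displaces its own weight of water, so its melt adds essentially nothing to sea level.
Total added water ≈ 1.890×10^13 m³ over 3.63×10^14 m² → Δh = 0.0521 m = 52.1 mm.

≈ 52.1 mm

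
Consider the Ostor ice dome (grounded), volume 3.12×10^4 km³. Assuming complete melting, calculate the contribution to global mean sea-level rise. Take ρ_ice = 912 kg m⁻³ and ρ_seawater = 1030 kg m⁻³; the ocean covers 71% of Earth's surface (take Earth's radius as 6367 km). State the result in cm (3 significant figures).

Ostor: 3.12×10^4 km³ × (912/1030) = 2.763×10^4 km³ of water.
Spread over 3.62×10^14 m² of ocean, Δh = 2.763×10^13 / 3.62×10^14 = 0.0764 m = 7.64 cm.

≈ 7.64 cm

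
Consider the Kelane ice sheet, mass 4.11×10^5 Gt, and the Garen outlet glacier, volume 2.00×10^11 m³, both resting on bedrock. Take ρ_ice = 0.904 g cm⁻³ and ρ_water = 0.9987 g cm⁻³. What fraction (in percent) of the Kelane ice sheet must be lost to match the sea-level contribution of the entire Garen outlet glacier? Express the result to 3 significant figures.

≈ 0.0440 %

Equal sea-level rise means equal mass of meltwater, i.e. equal mass of ice lost.
Ice mass of Garen: 1.808×10^14 kg; ice mass of Kelane: 4.110×10^17 kg.
Fraction required = 1.808×10^14 / 4.110×10^17 = 4.40×10^-4 → 0.0440 %.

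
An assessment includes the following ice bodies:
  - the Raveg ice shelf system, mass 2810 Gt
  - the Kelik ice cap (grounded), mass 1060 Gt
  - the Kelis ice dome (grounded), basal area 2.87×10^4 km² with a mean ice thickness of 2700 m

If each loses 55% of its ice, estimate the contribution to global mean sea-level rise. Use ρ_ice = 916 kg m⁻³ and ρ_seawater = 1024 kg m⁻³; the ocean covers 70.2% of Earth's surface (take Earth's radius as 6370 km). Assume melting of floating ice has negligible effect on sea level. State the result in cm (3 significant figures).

The Raveg ice shelf system is floating and already displaces its own weight of water, so its melt adds essentially nothing to sea level.
Kelik: 0.55 × 1060 Gt = 5.830×10^14 kg; dividing by ρ_w = 1024 kg m⁻³ gives 5.693×10^11 m³ of water.
Kelis: ice volume = 2.87×10^4 km² × 2700 m = 7.749×10^4 km³; 0.55 × 7.749×10^4 × (916/1024) = 3.812×10^4 km³ of water.
Total added water ≈ 3.869×10^13 m³ over 3.58×10^14 m² → Δh = 0.108 m = 10.8 cm.

≈ 10.8 cm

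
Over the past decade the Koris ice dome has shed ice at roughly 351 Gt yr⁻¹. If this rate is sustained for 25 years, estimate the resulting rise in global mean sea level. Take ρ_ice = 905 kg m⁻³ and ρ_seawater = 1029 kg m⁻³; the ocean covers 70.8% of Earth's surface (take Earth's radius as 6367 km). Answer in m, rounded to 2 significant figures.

≈ 0.024 m

Total mass lost = 351 Gt/yr × 25 yr = 8775 Gt = 8.775×10^15 kg.
ρ_w = 1029 kg m⁻³, so water volume = 8.775×10^15 / 1029 = 8.528×10^12 m³.
Δh = 8.528×10^12 / 3.61×10^14 = 0.0236 m.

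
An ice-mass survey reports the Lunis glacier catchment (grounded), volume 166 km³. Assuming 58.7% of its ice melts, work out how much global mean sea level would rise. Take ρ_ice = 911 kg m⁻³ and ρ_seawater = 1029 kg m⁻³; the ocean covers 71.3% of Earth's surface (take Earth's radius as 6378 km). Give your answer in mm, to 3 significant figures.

Lunis: 0.587 × 166 km³ × (911/1029) = 86.27 km³ of water.
Spread over 3.64×10^14 m² of ocean, Δh = 8.627×10^10 / 3.64×10^14 = 2.37×10^-4 m = 0.237 mm.

≈ 0.237 mm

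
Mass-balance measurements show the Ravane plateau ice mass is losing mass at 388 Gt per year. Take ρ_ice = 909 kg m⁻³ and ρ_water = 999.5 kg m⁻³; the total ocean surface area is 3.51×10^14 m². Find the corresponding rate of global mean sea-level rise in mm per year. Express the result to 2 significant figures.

ρ_w = 999.5 kg m⁻³. Annual water volume added = 388 Gt / ρ_w = 3.880×10^14 kg / 999.5 kg m⁻³ = 3.882×10^11 m³.
Δh per year = 3.882×10^11 / 3.51×10^14 = 1.11×10^-3 m = 1.1 mm.

≈ 1.1 mm/yr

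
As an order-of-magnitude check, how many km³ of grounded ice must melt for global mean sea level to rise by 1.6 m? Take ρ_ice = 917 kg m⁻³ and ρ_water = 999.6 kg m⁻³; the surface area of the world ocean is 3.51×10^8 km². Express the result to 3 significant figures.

≈ 6.12×10^5 km³

Required water volume = Δh × A = 1.6 m × 3.51×10^14 m² = 5.616×10^14 m³ = 5.616×10^5 km³.
Ice volume = water volume × ρ_w/ρ_ice = 5.616×10^5 × 999.6/917 = 6.12×10^5 km³.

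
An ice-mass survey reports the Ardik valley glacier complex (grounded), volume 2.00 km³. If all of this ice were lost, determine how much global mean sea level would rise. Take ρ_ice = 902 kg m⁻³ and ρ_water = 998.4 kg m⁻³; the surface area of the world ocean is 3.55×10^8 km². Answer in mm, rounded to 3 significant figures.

Ardik: 2.00 km³ × (902/998.4) = 1.807 km³ of water.
Spread over 3.55×10^14 m² of ocean, Δh = 1.807×10^9 / 3.55×10^14 = 5.09×10^-6 m = 5.09×10^-3 mm.

≈ 5.09×10^-3 mm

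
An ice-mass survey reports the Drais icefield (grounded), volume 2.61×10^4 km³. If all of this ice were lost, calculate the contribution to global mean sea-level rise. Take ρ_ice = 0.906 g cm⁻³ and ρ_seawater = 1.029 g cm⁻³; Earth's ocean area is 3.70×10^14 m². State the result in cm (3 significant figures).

Drais: 2.61×10^4 km³ × (906/1029) = 2.298×10^4 km³ of water.
Spread over 3.70×10^14 m² of ocean, Δh = 2.298×10^13 / 3.70×10^14 = 0.0621 m = 6.21 cm.

≈ 6.21 cm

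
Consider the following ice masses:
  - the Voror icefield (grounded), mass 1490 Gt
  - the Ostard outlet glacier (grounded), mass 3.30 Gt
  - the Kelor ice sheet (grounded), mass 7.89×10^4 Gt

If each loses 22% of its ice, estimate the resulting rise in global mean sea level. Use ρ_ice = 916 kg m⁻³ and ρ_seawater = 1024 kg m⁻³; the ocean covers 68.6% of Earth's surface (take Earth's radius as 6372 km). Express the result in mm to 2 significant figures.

≈ 49 mm

Voror: 0.22 × 1490 Gt = 3.278×10^14 kg; dividing by ρ_w = 1024 kg m⁻³ gives 3.201×10^11 m³ of water.
Ostard: 0.22 × 3.30 Gt = 7.260×10^11 kg; dividing by ρ_w = 1024 kg m⁻³ gives 7.090×10^8 m³ of water.
Kelor: 0.22 × 7.89×10^4 Gt = 1.736×10^16 kg; dividing by ρ_w = 1024 kg m⁻³ gives 1.695×10^13 m³ of water.
Total added water ≈ 1.727×10^13 m³ over 3.50×10^14 m² → Δh = 0.0493 m = 49 mm.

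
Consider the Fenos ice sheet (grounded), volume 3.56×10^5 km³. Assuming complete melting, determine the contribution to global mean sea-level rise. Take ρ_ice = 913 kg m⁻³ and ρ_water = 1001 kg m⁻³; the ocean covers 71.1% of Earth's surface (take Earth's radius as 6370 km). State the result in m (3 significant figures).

Fenos: 3.56×10^5 km³ × (913/1001) = 3.247×10^5 km³ of water.
Spread over 3.63×10^14 m² of ocean, Δh = 3.247×10^14 / 3.63×10^14 = 0.896 m.

≈ 0.896 m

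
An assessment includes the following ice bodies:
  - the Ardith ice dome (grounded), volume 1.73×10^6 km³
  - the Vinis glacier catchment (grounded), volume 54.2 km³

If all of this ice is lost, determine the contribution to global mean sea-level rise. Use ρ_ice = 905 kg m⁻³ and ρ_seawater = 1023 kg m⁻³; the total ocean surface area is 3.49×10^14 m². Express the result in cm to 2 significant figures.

Ardith: 1.73×10^6 km³ × (905/1023) = 1.530×10^6 km³ of water.
Vinis: 54.2 km³ × (905/1023) = 47.95 km³ of water.
Total added water ≈ 1.530×10^15 m³ over 3.49×10^14 m² → Δh = 4.39 m = 440 cm.

≈ 440 cm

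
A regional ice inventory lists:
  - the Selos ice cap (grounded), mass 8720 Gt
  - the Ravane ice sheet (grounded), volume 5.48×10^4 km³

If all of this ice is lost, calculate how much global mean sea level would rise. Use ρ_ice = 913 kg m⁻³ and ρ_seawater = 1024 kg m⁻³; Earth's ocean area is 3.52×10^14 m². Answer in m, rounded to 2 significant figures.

Selos: 8720 Gt = 8.720×10^15 kg; dividing by ρ_w = 1024 kg m⁻³ gives 8.516×10^12 m³ of water.
Ravane: 5.48×10^4 km³ × (913/1024) = 4.886×10^4 km³ of water.
Total added water ≈ 5.738×10^13 m³ over 3.52×10^14 m² → Δh = 0.163 m.

≈ 0.16 m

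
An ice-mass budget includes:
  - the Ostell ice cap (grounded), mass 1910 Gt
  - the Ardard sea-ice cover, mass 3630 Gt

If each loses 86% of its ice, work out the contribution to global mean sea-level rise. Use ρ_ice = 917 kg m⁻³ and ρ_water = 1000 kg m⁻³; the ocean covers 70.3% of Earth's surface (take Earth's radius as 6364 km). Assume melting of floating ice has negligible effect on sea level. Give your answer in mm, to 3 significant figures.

≈ 4.59 mm

Ostell: 0.86 × 1910 Gt = 1.643×10^15 kg; dividing by ρ_w = 1000 kg m⁻³ gives 1.643×10^12 m³ of water.
The Ardard sea-ice cover is floating and already displaces its own weight of water, so its melt adds essentially nothing to sea level.
Total added water ≈ 1.643×10^12 m³ over 3.58×10^14 m² → Δh = 4.59×10^-3 m = 4.59 mm.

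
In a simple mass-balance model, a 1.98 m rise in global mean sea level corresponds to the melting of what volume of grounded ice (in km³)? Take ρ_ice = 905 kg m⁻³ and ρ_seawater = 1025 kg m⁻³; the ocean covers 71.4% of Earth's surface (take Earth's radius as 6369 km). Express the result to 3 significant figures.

≈ 8.16×10^5 km³

Required water volume = Δh × A = 1.98 m × 3.64×10^14 m² = 7.206×10^14 m³ = 7.206×10^5 km³.
Ice volume = water volume × ρ_w/ρ_ice = 7.206×10^5 × 1025/905 = 8.16×10^5 km³.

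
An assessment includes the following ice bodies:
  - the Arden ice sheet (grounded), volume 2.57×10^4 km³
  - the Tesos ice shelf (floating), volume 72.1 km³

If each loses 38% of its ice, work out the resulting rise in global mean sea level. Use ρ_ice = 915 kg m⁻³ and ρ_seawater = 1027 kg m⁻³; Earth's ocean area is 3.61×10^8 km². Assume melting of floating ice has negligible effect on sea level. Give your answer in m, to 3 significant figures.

≈ 0.0241 m

Arden: 0.38 × 2.57×10^4 km³ × (915/1027) = 8701 km³ of water.
The Tesos ice shelf is floating and already displaces its own weight of water, so its melt adds essentially nothing to sea level.
Total added water ≈ 8.701×10^12 m³ over 3.61×10^14 m² → Δh = 0.0241 m.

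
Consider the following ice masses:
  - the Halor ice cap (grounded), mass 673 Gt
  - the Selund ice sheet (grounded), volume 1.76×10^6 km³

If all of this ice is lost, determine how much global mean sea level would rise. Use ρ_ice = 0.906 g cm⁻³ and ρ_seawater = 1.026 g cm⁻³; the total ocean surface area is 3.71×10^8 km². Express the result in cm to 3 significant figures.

Halor: 673 Gt = 6.730×10^14 kg; dividing by ρ_w = 1.026 g cm⁻³ = 1026 kg m⁻³ gives 6.559×10^11 m³ of water.
Selund: 1.76×10^6 km³ × (906/1026) = 1.554×10^6 km³ of water.
Total added water ≈ 1.555×10^15 m³ over 3.71×10^14 m² → Δh = 4.19 m = 419 cm.

≈ 419 cm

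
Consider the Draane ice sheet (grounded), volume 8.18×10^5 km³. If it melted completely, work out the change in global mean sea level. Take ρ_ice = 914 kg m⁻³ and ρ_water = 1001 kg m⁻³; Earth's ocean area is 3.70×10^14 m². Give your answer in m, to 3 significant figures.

Draane: 8.18×10^5 km³ × (914/1001) = 7.469×10^5 km³ of water.
Spread over 3.70×10^14 m² of ocean, Δh = 7.469×10^14 / 3.70×10^14 = 2.02 m.

≈ 2.02 m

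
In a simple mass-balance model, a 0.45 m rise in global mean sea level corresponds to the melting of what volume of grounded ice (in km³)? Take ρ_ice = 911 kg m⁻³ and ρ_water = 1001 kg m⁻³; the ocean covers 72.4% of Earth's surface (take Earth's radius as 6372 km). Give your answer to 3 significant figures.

≈ 1.83×10^5 km³

Required water volume = Δh × A = 0.45 m × 3.69×10^14 m² = 1.662×10^14 m³ = 1.662×10^5 km³.
Ice volume = water volume × ρ_w/ρ_ice = 1.662×10^5 × 1001/911 = 1.83×10^5 km³.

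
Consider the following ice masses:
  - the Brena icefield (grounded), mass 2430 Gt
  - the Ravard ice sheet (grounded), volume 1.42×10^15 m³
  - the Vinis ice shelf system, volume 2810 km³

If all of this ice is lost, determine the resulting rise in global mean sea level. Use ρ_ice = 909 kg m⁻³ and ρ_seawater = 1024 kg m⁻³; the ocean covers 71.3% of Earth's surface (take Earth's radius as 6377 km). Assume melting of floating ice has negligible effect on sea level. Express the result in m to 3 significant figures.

Brena: 2430 Gt = 2.430×10^15 kg; dividing by ρ_w = 1024 kg m⁻³ gives 2.373×10^12 m³ of water.
Ravard: 1.42×10^15 m³ × (909/1024) = 1.261×10^15 m³ of water.
The Vinis ice shelf system is floating and already displaces its own weight of water, so its melt adds essentially nothing to sea level.
Total added water ≈ 1.263×10^15 m³ over 3.64×10^14 m² → Δh = 3.47 m.

≈ 3.47 m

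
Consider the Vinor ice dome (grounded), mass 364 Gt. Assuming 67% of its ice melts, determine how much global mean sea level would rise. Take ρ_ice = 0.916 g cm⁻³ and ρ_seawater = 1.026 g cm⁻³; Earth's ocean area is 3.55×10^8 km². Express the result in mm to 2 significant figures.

Vinor: 0.67 × 364 Gt = 2.439×10^14 kg; dividing by ρ_w = 1.026 g cm⁻³ = 1026 kg m⁻³ gives 2.377×10^11 m³ of water.
Spread over 3.55×10^14 m² of ocean, Δh = 2.377×10^11 / 3.55×10^14 = 6.70×10^-4 m = 0.67 mm.

≈ 0.67 mm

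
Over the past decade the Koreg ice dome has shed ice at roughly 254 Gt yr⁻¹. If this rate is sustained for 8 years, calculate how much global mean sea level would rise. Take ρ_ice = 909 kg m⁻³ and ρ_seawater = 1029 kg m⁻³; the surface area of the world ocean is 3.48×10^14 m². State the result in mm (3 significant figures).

≈ 5.67 mm

Total mass lost = 254 Gt/yr × 8 yr = 2032 Gt = 2.032×10^15 kg.
ρ_w = 1029 kg m⁻³, so water volume = 2.032×10^15 / 1029 = 1.975×10^12 m³.
Δh = 1.975×10^12 / 3.48×10^14 = 5.67×10^-3 m = 5.67 mm.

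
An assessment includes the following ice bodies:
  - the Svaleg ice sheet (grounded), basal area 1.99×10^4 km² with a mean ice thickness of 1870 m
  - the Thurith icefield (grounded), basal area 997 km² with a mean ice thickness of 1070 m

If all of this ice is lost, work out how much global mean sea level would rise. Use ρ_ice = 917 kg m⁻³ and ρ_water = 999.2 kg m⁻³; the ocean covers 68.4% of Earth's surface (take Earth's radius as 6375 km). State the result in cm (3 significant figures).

≈ 10.1 cm

Svaleg: ice volume = 1.99×10^4 km² × 1870 m = 3.721×10^4 km³; 3.721×10^4 × (917/999.2) = 3.415×10^4 km³ of water.
Thurith: ice volume = 997 km² × 1070 m = 1067 km³; 1067 × (917/999.2) = 979.0 km³ of water.
Total added water ≈ 3.513×10^13 m³ over 3.49×10^14 m² → Δh = 0.101 m = 10.1 cm.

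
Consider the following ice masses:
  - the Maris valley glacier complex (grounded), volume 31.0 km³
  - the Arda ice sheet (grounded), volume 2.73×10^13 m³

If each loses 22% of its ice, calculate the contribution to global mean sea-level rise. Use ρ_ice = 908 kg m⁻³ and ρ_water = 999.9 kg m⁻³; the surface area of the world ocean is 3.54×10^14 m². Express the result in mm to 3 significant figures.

≈ 15.4 mm

Maris: 0.22 × 31.0 km³ × (908/999.9) = 6.193 km³ of water.
Arda: 0.22 × 2.73×10^13 m³ × (908/999.9) = 5.454×10^12 m³ of water.
Total added water ≈ 5.460×10^12 m³ over 3.54×10^14 m² → Δh = 0.0154 m = 15.4 mm.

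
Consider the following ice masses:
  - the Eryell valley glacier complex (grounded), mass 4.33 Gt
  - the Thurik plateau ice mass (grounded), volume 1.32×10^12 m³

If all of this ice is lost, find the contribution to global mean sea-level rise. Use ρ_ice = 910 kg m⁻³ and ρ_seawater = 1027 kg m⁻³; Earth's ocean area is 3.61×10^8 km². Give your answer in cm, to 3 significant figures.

Eryell: 4.33 Gt = 4.330×10^12 kg; dividing by ρ_w = 1027 kg m⁻³ gives 4.216×10^9 m³ of water.
Thurik: 1.32×10^12 m³ × (910/1027) = 1.170×10^12 m³ of water.
Total added water ≈ 1.174×10^12 m³ over 3.61×10^14 m² → Δh = 3.25×10^-3 m = 0.325 cm.

≈ 0.325 cm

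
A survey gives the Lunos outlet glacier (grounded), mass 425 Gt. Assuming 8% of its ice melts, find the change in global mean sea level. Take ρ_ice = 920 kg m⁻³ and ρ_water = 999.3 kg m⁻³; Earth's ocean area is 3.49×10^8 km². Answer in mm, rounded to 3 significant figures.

≈ 0.0975 mm

Lunos: 0.08 × 425 Gt = 3.400×10^13 kg; dividing by ρ_w = 999.3 kg m⁻³ gives 3.402×10^10 m³ of water.
Spread over 3.49×10^14 m² of ocean, Δh = 3.402×10^10 / 3.49×10^14 = 9.75×10^-5 m = 0.0975 mm.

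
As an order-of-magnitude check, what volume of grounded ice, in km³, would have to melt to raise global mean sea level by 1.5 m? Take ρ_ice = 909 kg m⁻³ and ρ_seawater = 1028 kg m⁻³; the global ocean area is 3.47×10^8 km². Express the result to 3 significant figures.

≈ 5.89×10^5 km³

Required water volume = Δh × A = 1.5 m × 3.47×10^14 m² = 5.205×10^14 m³ = 5.205×10^5 km³.
Ice volume = water volume × ρ_w/ρ_ice = 5.205×10^5 × 1028/909 = 5.89×10^5 km³.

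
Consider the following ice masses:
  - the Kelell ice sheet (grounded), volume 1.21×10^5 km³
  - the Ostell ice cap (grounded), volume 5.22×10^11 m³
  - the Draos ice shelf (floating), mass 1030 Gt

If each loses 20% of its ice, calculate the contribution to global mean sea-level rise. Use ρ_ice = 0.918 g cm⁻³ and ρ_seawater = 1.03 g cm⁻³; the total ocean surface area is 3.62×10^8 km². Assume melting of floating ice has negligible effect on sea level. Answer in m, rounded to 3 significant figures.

≈ 0.0598 m

Kelell: 0.2 × 1.21×10^5 km³ × (918/1030) = 2.157×10^4 km³ of water.
Ostell: 0.2 × 5.22×10^11 m³ × (918/1030) = 9.305×10^10 m³ of water.
The Draos ice shelf is floating and already displaces its own weight of water, so its melt adds essentially nothing to sea level.
Total added water ≈ 2.166×10^13 m³ over 3.62×10^14 m² → Δh = 0.0598 m.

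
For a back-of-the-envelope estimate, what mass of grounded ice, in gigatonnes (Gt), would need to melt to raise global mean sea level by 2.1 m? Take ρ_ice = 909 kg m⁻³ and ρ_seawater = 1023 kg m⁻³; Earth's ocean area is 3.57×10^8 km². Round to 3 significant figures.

≈ 7.67×10^5 Gt

Required water volume = Δh × A = 2.1 m × 3.57×10^14 m² = 7.497×10^14 m³.
ρ_w = 1023 kg m⁻³, so the mass of water = 7.497×10^14 m³ × 1023 kg m⁻³ = 7.669×10^17 kg = 7.67×10^5 Gt (and the same mass of ice, by conservation).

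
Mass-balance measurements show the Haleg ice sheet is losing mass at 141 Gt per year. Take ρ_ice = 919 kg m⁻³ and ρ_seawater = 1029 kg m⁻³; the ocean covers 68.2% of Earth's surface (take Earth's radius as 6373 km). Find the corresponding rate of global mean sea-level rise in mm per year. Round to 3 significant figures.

ρ_w = 1029 kg m⁻³. Annual water volume added = 141 Gt / ρ_w = 1.410×10^14 kg / 1029 kg m⁻³ = 1.370×10^11 m³.
Δh per year = 1.370×10^11 / 3.48×10^14 = 3.94×10^-4 m = 0.394 mm.

≈ 0.394 mm/yr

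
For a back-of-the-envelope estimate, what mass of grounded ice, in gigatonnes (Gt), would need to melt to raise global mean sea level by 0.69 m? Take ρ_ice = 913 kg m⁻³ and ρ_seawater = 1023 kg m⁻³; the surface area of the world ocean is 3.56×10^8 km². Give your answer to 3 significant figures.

Required water volume = Δh × A = 0.69 m × 3.56×10^14 m² = 2.456×10^14 m³.
ρ_w = 1023 kg m⁻³, so the mass of water = 2.456×10^14 m³ × 1023 kg m⁻³ = 2.513×10^17 kg = 2.51×10^5 Gt (and the same mass of ice, by conservation).

≈ 2.51×10^5 Gt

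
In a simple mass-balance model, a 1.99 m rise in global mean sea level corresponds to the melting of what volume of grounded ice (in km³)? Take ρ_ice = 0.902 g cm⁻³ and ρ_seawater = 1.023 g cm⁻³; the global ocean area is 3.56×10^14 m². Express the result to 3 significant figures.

Required water volume = Δh × A = 1.99 m × 3.56×10^14 m² = 7.084×10^14 m³ = 7.084×10^5 km³.
Ice volume = water volume × ρ_w/ρ_ice = 7.084×10^5 × 1023/902 = 8.03×10^5 km³.

≈ 8.03×10^5 km³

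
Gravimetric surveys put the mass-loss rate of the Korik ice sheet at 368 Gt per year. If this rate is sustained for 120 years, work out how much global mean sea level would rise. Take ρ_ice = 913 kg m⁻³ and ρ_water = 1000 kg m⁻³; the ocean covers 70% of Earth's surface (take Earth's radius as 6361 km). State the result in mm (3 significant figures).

Total mass lost = 368 Gt/yr × 120 yr = 4.416×10^4 Gt = 4.416×10^16 kg.
ρ_w = 1000 kg m⁻³, so water volume = 4.416×10^16 / 1000 = 4.416×10^13 m³.
Δh = 4.416×10^13 / 3.56×10^14 = 0.124 m = 124 mm.

≈ 124 mm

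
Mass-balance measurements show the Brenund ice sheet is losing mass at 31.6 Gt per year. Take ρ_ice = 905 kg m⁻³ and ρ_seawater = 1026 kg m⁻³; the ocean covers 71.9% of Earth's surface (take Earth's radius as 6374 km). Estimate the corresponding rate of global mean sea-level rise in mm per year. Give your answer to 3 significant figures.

ρ_w = 1026 kg m⁻³. Annual water volume added = 31.6 Gt / ρ_w = 3.160×10^13 kg / 1026 kg m⁻³ = 3.080×10^10 m³.
Δh per year = 3.080×10^10 / 3.67×10^14 = 8.39×10^-5 m = 0.0839 mm.

≈ 0.0839 mm/yr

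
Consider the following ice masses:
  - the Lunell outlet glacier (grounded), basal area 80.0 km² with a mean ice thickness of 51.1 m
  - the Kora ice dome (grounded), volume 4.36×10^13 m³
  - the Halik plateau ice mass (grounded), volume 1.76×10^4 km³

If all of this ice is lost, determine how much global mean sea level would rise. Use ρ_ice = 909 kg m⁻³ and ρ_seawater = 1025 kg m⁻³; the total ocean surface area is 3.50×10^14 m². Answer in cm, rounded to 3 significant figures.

Lunell: ice volume = 80.0 km² × 51.1 m = 4.088 km³; 4.088 × (909/1025) = 3.625 km³ of water.
Kora: 4.36×10^13 m³ × (909/1025) = 3.867×10^13 m³ of water.
Halik: 1.76×10^4 km³ × (909/1025) = 1.561×10^4 km³ of water.
Total added water ≈ 5.428×10^13 m³ over 3.50×10^14 m² → Δh = 0.155 m = 15.5 cm.

≈ 15.5 cm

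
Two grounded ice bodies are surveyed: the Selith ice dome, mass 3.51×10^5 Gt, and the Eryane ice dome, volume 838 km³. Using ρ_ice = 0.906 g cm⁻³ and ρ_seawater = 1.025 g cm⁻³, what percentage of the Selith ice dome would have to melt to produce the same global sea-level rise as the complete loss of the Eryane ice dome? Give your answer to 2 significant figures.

≈ 0.22 %

Equal sea-level rise means equal mass of meltwater, i.e. equal mass of ice lost.
Ice mass of Eryane: 7.592×10^14 kg; ice mass of Selith: 3.510×10^17 kg.
Fraction required = 7.592×10^14 / 3.510×10^17 = 2.16×10^-3 → 0.22 %.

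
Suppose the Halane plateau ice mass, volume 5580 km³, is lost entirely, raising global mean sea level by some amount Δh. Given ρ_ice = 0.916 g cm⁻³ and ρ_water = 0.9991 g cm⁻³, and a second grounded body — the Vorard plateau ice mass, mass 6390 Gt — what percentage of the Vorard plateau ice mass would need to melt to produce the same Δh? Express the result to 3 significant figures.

Equal sea-level rise means equal mass of meltwater, i.e. equal mass of ice lost.
Ice mass of Halane: 5.111×10^15 kg; ice mass of Vorard: 6.390×10^15 kg.
Fraction required = 5.111×10^15 / 6.390×10^15 = 0.800 → 80.0 %.

≈ 80.0 %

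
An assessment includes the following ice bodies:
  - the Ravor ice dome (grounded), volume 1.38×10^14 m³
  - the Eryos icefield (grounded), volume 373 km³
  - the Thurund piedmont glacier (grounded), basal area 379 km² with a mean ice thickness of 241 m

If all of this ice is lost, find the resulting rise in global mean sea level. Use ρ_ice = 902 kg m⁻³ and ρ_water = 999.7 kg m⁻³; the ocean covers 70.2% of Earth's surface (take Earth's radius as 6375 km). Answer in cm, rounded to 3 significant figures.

≈ 34.8 cm

Ravor: 1.38×10^14 m³ × (902/999.7) = 1.245×10^14 m³ of water.
Eryos: 373 km³ × (902/999.7) = 336.5 km³ of water.
Thurund: ice volume = 379 km² × 241 m = 91.34 km³; 91.34 × (902/999.7) = 82.41 km³ of water.
Total added water ≈ 1.249×10^14 m³ over 3.59×10^14 m² → Δh = 0.348 m = 34.8 cm.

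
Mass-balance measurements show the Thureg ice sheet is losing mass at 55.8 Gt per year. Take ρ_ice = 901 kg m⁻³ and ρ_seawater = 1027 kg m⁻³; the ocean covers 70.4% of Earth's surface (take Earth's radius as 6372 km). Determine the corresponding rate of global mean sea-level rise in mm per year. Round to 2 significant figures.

ρ_w = 1027 kg m⁻³. Annual water volume added = 55.8 Gt / ρ_w = 5.580×10^13 kg / 1027 kg m⁻³ = 5.433×10^10 m³.
Δh per year = 5.433×10^10 / 3.59×10^14 = 1.51×10^-4 m = 0.15 mm.

≈ 0.15 mm/yr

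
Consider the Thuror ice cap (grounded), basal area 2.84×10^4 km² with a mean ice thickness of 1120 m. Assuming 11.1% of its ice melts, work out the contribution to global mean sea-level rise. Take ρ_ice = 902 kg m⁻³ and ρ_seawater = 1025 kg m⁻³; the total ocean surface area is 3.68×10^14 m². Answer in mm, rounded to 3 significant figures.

≈ 8.44 mm

Thuror: ice volume = 2.84×10^4 km² × 1120 m = 3.181×10^4 km³; 0.111 × 3.181×10^4 × (902/1025) = 3107 km³ of water.
Spread over 3.68×10^14 m² of ocean, Δh = 3.107×10^12 / 3.68×10^14 = 8.44×10^-3 m = 8.44 mm.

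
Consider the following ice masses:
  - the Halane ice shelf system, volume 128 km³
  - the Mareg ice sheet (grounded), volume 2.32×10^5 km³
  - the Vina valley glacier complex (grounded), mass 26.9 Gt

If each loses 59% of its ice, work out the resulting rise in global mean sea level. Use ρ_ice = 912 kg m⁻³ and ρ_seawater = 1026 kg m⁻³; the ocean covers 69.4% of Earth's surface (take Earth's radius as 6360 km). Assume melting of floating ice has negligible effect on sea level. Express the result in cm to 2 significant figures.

≈ 34 cm

The Halane ice shelf system is floating and already displaces its own weight of water, so its melt adds essentially nothing to sea level.
Mareg: 0.59 × 2.32×10^5 km³ × (912/1026) = 1.217×10^5 km³ of water.
Vina: 0.59 × 26.9 Gt = 1.587×10^13 kg; dividing by ρ_w = 1026 kg m⁻³ gives 1.547×10^10 m³ of water.
Total added water ≈ 1.217×10^14 m³ over 3.53×10^14 m² → Δh = 0.345 m = 34 cm.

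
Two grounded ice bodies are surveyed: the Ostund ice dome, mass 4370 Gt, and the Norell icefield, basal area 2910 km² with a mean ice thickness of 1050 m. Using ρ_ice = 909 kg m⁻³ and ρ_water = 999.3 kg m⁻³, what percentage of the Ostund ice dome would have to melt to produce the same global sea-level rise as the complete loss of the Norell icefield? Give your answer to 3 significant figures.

Equal sea-level rise means equal mass of meltwater, i.e. equal mass of ice lost.
Ice mass of Norell: 2.777×10^15 kg; ice mass of Ostund: 4.370×10^15 kg.
Fraction required = 2.777×10^15 / 4.370×10^15 = 0.636 → 63.6 %.

≈ 63.6 %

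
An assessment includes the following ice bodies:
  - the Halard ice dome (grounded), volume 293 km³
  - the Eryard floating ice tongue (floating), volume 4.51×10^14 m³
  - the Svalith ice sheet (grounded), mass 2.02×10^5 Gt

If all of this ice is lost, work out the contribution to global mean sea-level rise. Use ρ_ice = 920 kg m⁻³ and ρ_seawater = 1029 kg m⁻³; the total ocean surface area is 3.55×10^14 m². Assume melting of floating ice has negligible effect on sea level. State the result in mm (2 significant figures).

≈ 550 mm

Halard: 293 km³ × (920/1029) = 262.0 km³ of water.
The Eryard floating ice tongue is floating and already displaces its own weight of water, so its melt adds essentially nothing to sea level.
Svalith: 2.02×10^5 Gt = 2.020×10^17 kg; dividing by ρ_w = 1029 kg m⁻³ gives 1.963×10^14 m³ of water.
Total added water ≈ 1.966×10^14 m³ over 3.55×10^14 m² → Δh = 0.554 m = 550 mm.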